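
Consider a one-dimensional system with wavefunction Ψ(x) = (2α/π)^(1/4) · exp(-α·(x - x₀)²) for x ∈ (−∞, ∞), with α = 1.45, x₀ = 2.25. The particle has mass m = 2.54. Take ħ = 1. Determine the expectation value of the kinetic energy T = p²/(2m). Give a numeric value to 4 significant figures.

0.2854

T = −(ħ²/2m) d²/dx², so ⟨T⟩ = −(ħ²/2m) ∫ Ψ*·Ψ'' dx; with m = 2.54.
Gaussian moments (u = x − x₀): ∫u^(2j)·e^(−2αu²) du = (2j−1)!!/(4α)^j · √(π/(2α)), odd powers integrate to 0; here √(π/(2α)) = 1.0408. Derivatives: d/dx e^(−αu²) = −2αu·e^(−αu²), d²/dx² e^(−αu²) = (4α²u² − 2α)·e^(−αu²).
⟨T⟩ = 0.28543.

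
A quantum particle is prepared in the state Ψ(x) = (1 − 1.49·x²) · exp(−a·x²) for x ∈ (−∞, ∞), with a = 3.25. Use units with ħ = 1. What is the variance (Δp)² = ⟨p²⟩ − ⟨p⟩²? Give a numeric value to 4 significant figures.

Compute ⟨p⟩ and ⟨p²⟩ separately; (Δp)² = ⟨p²⟩ − ⟨p⟩².
Expand each integrand as polynomial × e^(−2ax²) and use ∫x^(2j)·e^(−2ax²) dx = (2j−1)!!/(4a)^j · √(π/(2a)), odd powers → 0; here √(π/(2a)) = 0.69521. Differentiate with the product rule, d/dx e^(−ax²) = −2ax·e^(−ax²).
Normalization: ∫|Ψ|² dx = 0.56325.
⟨p⟩ = 0.0000 and ⟨p²⟩ = 5.2999.
(Δp)² = 5.2999 − (0.0000)² = 5.2999.

5.300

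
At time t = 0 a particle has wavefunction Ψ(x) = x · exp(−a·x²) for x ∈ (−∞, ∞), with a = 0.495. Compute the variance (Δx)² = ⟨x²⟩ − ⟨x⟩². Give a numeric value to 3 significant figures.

Compute ⟨x⟩ and ⟨x²⟩ separately, then (Δx)² = ⟨x²⟩ − ⟨x⟩².
Expand each integrand as polynomial × e^(−2ax²) and use ∫x^(2j)·e^(−2ax²) dx = (2j−1)!!/(4a)^j · √(π/(2a)), odd powers → 0; here √(π/(2a)) = 1.7814.
Normalization: ∫|Ψ|² dx = 0.89969.
⟨x⟩ = 0.0000 and ⟨x²⟩ = 1.5152.
(Δx)² = 1.5152 − (0.0000)² = 1.5152.

1.52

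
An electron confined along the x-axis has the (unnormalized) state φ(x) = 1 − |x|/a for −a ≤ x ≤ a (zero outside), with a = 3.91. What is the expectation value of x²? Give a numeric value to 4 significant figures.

⟨x²⟩ = ∫ x²·|φ|² dx / ∫|φ|² dx (integrals over the domain).
φ is even, so ∫ over [−a, a] = 2∫₀ᵃ with φ = 1 − x/a there: ∫₀ᵃ (1 − x/a)² dx = a/3, ∫₀ᵃ x²(1 − x/a)² dx = a³/30, ∫₀ᵃ x⁴(1 − x/a)² dx = a⁵/105.
State is unnormalized: ∫|φ|² dx = 2.6067, and ∫φ*·x²·φ dx = 3.9851, so ⟨x²⟩ = 3.9851 / 2.6067.
⟨x²⟩ = 1.5288.

1.529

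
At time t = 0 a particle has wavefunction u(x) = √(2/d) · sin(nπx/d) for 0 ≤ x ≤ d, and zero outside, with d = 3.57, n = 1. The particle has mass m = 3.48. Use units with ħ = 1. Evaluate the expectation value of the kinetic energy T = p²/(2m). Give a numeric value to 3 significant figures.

T = −(ħ²/2m) d²/dx², so ⟨T⟩ = −(ħ²/2m) ∫ u*·u'' dx; with m = 3.48.
d/dx sin(nπx/d) = (nπ/d)·cos(nπx/d) and d²/dx² sin(nπx/d) = −(nπ/d)²·sin(nπx/d); on 0 ≤ x ≤ d, ∫sin²(nπx/d) dx = d/2 and ∫sin(nπx/d)·cos(nπx/d) dx = 0.
⟨T⟩ = 0.11126.

0.111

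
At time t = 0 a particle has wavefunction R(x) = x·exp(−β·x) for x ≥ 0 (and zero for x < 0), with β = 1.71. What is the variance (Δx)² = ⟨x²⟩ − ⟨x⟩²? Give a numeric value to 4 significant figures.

0.2565

Compute ⟨x⟩ and ⟨x²⟩ separately, then (Δx)² = ⟨x²⟩ − ⟨x⟩².
Every integrand reduces to terms xʲ·e^(−2βx) on [0, ∞); use ∫₀^∞ xʲ·e^(−2βx) dx = j!/(2β)^(j+1).
Normalization: ∫|R|² dx = 0.049998.
⟨x⟩ = 0.87719 and ⟨x²⟩ = 1.0260.
(Δx)² = 1.0260 − (0.87719)² = 0.25649.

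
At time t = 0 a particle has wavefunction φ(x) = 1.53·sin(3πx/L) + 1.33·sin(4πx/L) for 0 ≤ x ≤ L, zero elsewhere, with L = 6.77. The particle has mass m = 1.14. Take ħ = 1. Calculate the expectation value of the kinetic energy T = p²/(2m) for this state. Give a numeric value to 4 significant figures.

1.135

T = −(ħ²/2m) d²/dx², so ⟨T⟩ = −(ħ²/2m) ∫ φ*·φ'' dx / ∫|φ|² dx; with m = 1.14.
d²/dx² sin(jπx/L) = −(jπ/L)²·sin(jπx/L); on 0 ≤ x ≤ L, ∫sin²(jπx/L) dx = L/2 and ∫sin(jπx/L)·sin(lπx/L) dx = 0 for j ≠ l, so only diagonal terms survive in ∫|φ|² and ∫φ·φ″; ∫φ·φ′ dx = [φ²/2] between the walls = 0.
State is unnormalized: ∫|φ|² dx = 13.912, and ∫φ*·(−ħ²/2m · φ'') dx = 15.784, so ⟨T⟩ = 15.784 / 13.912.
⟨T⟩ = 1.1346.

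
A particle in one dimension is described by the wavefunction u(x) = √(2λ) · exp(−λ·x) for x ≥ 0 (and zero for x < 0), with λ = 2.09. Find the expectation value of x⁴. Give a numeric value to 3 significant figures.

0.0786

⟨x⁴⟩ = ∫ x⁴·|u|² dx (integrals over the domain).
Every integrand reduces to terms xʲ·e^(−2λx) on [0, ∞); use ∫₀^∞ xʲ·e^(−2λx) dx = j!/(2λ)^(j+1).
⟨x⁴⟩ = 0.078615.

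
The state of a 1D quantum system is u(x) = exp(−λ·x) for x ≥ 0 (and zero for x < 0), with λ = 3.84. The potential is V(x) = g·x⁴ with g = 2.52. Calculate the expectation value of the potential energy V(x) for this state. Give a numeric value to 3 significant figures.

⟨V⟩ = ∫ V(x)·|u|² dx / ∫|u|² dx.
Every integrand reduces to terms xʲ·e^(−2λx) on [0, ∞); use ∫₀^∞ xʲ·e^(−2λx) dx = j!/(2λ)^(j+1).
State is unnormalized: ∫|u|² dx = 0.13021, and ∫u*·V(x)·u dx = 0.0022636, so ⟨V⟩ = 0.0022636 / 0.13021.
⟨V⟩ = 0.017385.

0.0174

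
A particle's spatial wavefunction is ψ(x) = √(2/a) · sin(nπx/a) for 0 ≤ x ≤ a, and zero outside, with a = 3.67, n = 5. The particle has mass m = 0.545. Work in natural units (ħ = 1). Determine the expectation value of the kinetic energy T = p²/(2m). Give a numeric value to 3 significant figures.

16.8

T = −(ħ²/2m) d²/dx², so ⟨T⟩ = −(ħ²/2m) ∫ ψ*·ψ'' dx; with m = 0.545.
d/dx sin(nπx/a) = (nπ/a)·cos(nπx/a) and d²/dx² sin(nπx/a) = −(nπ/a)²·sin(nπx/a); on 0 ≤ x ≤ a, ∫sin²(nπx/a) dx = a/2 and ∫sin(nπx/a)·cos(nπx/a) dx = 0.
⟨T⟩ = 16.807.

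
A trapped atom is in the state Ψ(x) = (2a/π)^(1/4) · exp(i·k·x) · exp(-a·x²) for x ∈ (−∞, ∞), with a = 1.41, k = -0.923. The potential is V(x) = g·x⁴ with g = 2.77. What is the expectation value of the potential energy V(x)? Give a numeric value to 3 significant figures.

⟨V⟩ = ∫ V(x)·|Ψ|² dx.
Gaussian moments: ∫x^(2j)·e^(−2ax²) dx = (2j−1)!!/(4a)^j · √(π/(2a)), odd powers integrate to 0; here √(π/(2a)) = 1.0555.
⟨V⟩ = 0.26124.

0.261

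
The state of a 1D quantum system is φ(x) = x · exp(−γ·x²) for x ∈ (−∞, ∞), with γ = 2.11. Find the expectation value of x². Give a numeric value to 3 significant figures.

⟨x²⟩ = ∫ x²·|φ|² dx / ∫|φ|² dx (integrals over the domain).
Expand each integrand as polynomial × e^(−2γx²) and use ∫x^(2j)·e^(−2γx²) dx = (2j−1)!!/(4γ)^j · √(π/(2γ)), odd powers → 0; here √(π/(2γ)) = 0.86282.
State is unnormalized: ∫|φ|² dx = 0.10223, and ∫φ*·x²·φ dx = 0.036338, so ⟨x²⟩ = 0.036338 / 0.10223.
⟨x²⟩ = 0.35545.

0.355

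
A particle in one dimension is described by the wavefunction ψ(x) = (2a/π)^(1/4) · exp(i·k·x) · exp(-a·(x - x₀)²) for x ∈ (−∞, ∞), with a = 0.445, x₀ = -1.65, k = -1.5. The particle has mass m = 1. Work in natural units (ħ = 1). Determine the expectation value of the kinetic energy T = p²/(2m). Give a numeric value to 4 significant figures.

T = −(ħ²/2m) d²/dx², so ⟨T⟩ = −(ħ²/2m) ∫ ψ*·ψ'' dx; with m = 1.
Gaussian moments (u = x − x₀): ∫u^(2j)·e^(−2au²) du = (2j−1)!!/(4a)^j · √(π/(2a)), odd powers integrate to 0; here √(π/(2a)) = 1.8788. Derivatives: ψ′ = (ik − 2au)·ψ, ψ″ = ((ik − 2au)² − 2a)·ψ; the odd-in-u pieces drop out.
⟨T⟩ = 1.3475.

1.348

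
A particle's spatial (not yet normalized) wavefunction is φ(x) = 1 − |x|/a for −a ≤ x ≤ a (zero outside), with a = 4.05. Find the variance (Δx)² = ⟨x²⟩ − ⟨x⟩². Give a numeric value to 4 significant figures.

Compute ⟨x⟩ and ⟨x²⟩ separately, then (Δx)² = ⟨x²⟩ − ⟨x⟩².
φ is even, so ∫ over [−a, a] = 2∫₀ᵃ with φ = 1 − x/a there: ∫₀ᵃ (1 − x/a)² dx = a/3, ∫₀ᵃ x²(1 − x/a)² dx = a³/30, ∫₀ᵃ x⁴(1 − x/a)² dx = a⁵/105.
Normalization: ∫|φ|² dx = 2.7000.
⟨x⟩ = 0.0000 and ⟨x²⟩ = 1.6403.
(Δx)² = 1.6403 − (0.0000)² = 1.6403.

1.640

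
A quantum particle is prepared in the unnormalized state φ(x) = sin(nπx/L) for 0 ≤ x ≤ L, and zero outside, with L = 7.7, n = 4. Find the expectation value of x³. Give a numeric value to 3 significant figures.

112.

⟨x³⟩ = ∫ x³·|φ|² dx / ∫|φ|² dx (integrals over the domain).
With sin²θ = (1 − cos2θ)/2 on 0 ≤ x ≤ L: ∫sin²(nπx/L) dx = L/2, ∫x·sin²(nπx/L) dx = L²/4, ∫x²·sin²(nπx/L) dx = L³·(1/6 − 1/(4n²π²)); higher powers xᵏ the same way, integrating xᵏ·cos(2nπx/L) by parts.
State is unnormalized: ∫|φ|² dx = 3.8500, and ∫φ*·x³·φ dx = 431.07, so ⟨x³⟩ = 431.07 / 3.8500.
⟨x³⟩ = 111.96.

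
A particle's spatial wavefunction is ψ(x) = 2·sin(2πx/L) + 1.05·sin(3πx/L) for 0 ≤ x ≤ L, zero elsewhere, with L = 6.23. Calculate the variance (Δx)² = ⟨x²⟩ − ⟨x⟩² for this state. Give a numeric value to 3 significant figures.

Compute ⟨x⟩ and ⟨x²⟩ separately, then (Δx)² = ⟨x²⟩ − ⟨x⟩².
On 0 ≤ x ≤ L (j ≠ l): ∫sin²(jπx/L) dx = L/2, ∫sin(jπx/L)·sin(lπx/L) dx = 0; diagonal moments ∫x·sin²(jπx/L) dx = L²/4, ∫x²·sin²(jπx/L) dx = L³·(1/6 − 1/(4j²π²)); cross terms ∫x·sin(jπx/L)·sin(lπx/L) dx = 0 for j + l even and −4jlL²/(π²(j² − l²)²) for j + l odd, ∫x²·sin(jπx/L)·sin(lπx/L) dx = (−1)^(j+l)·4jlL³/(π²(j² − l²)²); higher powers the same way via product-to-sum and parts.
Normalization: ∫|ψ|² dx = 15.894.
⟨x⟩ = 2.1174 and ⟨x²⟩ = 6.2900.
(Δx)² = 6.2900 − (2.1174)² = 1.8066.

1.81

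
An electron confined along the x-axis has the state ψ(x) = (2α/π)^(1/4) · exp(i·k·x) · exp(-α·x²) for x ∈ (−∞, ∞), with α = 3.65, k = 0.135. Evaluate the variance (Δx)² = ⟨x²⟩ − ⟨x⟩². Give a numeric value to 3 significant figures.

0.0685

Compute ⟨x⟩ and ⟨x²⟩ separately, then (Δx)² = ⟨x²⟩ − ⟨x⟩².
Gaussian moments: ∫x^(2j)·e^(−2αx²) dx = (2j−1)!!/(4α)^j · √(π/(2α)), odd powers integrate to 0; here √(π/(2α)) = 0.65601.
⟨x⟩ = 0.0000 and ⟨x²⟩ = 0.068493.
(Δx)² = 0.068493 − (0.0000)² = 0.068493.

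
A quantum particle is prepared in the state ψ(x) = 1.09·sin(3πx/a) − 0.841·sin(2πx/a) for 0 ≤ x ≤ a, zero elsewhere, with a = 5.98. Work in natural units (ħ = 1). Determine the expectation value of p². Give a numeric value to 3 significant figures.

p² ψ = −ħ² d²ψ/dx²; ⟨p²⟩ = −ħ² ∫ ψ*·ψ'' dx / ∫|ψ|² dx.
d²/dx² sin(jπx/a) = −(jπ/a)²·sin(jπx/a); on 0 ≤ x ≤ a, ∫sin²(jπx/a) dx = a/2 and ∫sin(jπx/a)·sin(lπx/a) dx = 0 for j ≠ l, so only diagonal terms survive in ∫|ψ|² and ∫ψ·ψ″; ∫ψ·ψ′ dx = [ψ²/2] between the walls = 0.
State is unnormalized: ∫|ψ|² dx = 5.6672, and ∫ψ*·(−ħ² ψ'') dx = 11.159, so ⟨p²⟩ = 11.159 / 5.6672.
⟨p²⟩ = 1.9690.

1.97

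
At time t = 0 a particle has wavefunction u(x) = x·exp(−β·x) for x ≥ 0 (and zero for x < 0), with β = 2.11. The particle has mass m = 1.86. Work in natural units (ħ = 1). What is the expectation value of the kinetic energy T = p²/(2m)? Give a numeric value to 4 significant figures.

T = −(ħ²/2m) d²/dx², so ⟨T⟩ = −(ħ²/2m) ∫ u*·u'' dx / ∫|u|² dx; with m = 1.86.
Differentiate x·exp(−β·x) with the product rule; every integrand then reduces to terms xʲ·e^(−2βx) on [0, ∞), with ∫₀^∞ xʲ·e^(−2βx) dx = j!/(2β)^(j+1).
State is unnormalized: ∫|u|² dx = 0.026613, and ∫u*·(−ħ²/2m · u'') dx = 0.031850, so ⟨T⟩ = 0.031850 / 0.026613.
⟨T⟩ = 1.1968.

1.197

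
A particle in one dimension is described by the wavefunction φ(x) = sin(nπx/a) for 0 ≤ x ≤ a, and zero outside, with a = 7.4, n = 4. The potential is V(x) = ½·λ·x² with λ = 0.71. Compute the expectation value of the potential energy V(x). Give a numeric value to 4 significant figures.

6.418

⟨V⟩ = ∫ V(x)·|φ|² dx / ∫|φ|² dx.
With sin²θ = (1 − cos2θ)/2 on 0 ≤ x ≤ a: ∫sin²(nπx/a) dx = a/2, ∫x·sin²(nπx/a) dx = a²/4, ∫x²·sin²(nπx/a) dx = a³·(1/6 − 1/(4n²π²)); higher powers xᵏ the same way, integrating xᵏ·cos(2nπx/a) by parts.
State is unnormalized: ∫|φ|² dx = 3.7000, and ∫φ*·V(x)·φ dx = 23.748, so ⟨V⟩ = 23.748 / 3.7000.
⟨V⟩ = 6.4184.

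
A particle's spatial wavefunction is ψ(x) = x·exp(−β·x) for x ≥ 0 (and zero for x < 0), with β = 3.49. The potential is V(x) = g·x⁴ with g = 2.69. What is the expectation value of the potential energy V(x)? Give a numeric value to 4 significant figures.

0.4080

⟨V⟩ = ∫ V(x)·|ψ|² dx / ∫|ψ|² dx.
Every integrand reduces to terms xʲ·e^(−2βx) on [0, ∞); use ∫₀^∞ xʲ·e^(−2βx) dx = j!/(2β)^(j+1).
State is unnormalized: ∫|ψ|² dx = 0.0058812, and ∫ψ*·V(x)·ψ dx = 0.0023994, so ⟨V⟩ = 0.0023994 / 0.0058812.
⟨V⟩ = 0.40797.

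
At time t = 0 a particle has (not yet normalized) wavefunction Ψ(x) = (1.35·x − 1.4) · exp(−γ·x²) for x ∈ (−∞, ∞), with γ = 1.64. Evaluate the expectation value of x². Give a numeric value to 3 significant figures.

⟨x²⟩ = ∫ x²·|Ψ|² dx / ∫|Ψ|² dx (integrals over the domain).
Expand each integrand as polynomial × e^(−2γx²) and use ∫x^(2j)·e^(−2γx²) dx = (2j−1)!!/(4γ)^j · √(π/(2γ)), odd powers → 0; here √(π/(2γ)) = 0.97867.
State is unnormalized: ∫|Ψ|² dx = 2.1901, and ∫Ψ*·x²·Ψ dx = 0.41675, so ⟨x²⟩ = 0.41675 / 2.1901.
⟨x²⟩ = 0.19029.

0.190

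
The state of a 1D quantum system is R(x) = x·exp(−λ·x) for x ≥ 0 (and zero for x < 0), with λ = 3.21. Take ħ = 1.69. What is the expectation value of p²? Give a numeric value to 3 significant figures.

29.4

p² R = −ħ² d²R/dx²; ⟨p²⟩ = −ħ² ∫ R*·R'' dx / ∫|R|² dx.
Differentiate x·exp(−λ·x) with the product rule; every integrand then reduces to terms xʲ·e^(−2λx) on [0, ∞), with ∫₀^∞ xʲ·e^(−2λx) dx = j!/(2λ)^(j+1).
State is unnormalized: ∫|R|² dx = 0.0075583, and ∫R*·(−ħ² R'') dx = 0.22244, so ⟨p²⟩ = 0.22244 / 0.0075583.
⟨p²⟩ = 29.430.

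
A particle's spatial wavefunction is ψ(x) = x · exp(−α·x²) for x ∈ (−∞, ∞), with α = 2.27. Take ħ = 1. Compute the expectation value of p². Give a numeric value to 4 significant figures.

p² ψ = −ħ² d²ψ/dx²; ⟨p²⟩ = −ħ² ∫ ψ*·ψ'' dx / ∫|ψ|² dx.
Expand each integrand as polynomial × e^(−2αx²) and use ∫x^(2j)·e^(−2αx²) dx = (2j−1)!!/(4α)^j · √(π/(2α)), odd powers → 0; here √(π/(2α)) = 0.83185. Differentiate with the product rule, d/dx e^(−αx²) = −2αx·e^(−αx²).
State is unnormalized: ∫|ψ|² dx = 0.091614, and ∫ψ*·(−ħ² ψ'') dx = 0.62389, so ⟨p²⟩ = 0.62389 / 0.091614.
⟨p²⟩ = 6.8100.

6.810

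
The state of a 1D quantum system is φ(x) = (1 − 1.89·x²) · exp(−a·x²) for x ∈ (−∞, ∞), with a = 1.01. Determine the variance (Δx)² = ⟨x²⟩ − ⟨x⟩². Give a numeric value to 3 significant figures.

Compute ⟨x⟩ and ⟨x²⟩ separately, then (Δx)² = ⟨x²⟩ − ⟨x⟩².
Expand each integrand as polynomial × e^(−2ax²) and use ∫x^(2j)·e^(−2ax²) dx = (2j−1)!!/(4a)^j · √(π/(2a)), odd powers → 0; here √(π/(2a)) = 1.2471.
Normalization: ∫|φ|² dx = 0.89907.
⟨x⟩ = 0.0000 and ⟨x²⟩ = 0.50675.
(Δx)² = 0.50675 − (0.0000)² = 0.50675.

0.507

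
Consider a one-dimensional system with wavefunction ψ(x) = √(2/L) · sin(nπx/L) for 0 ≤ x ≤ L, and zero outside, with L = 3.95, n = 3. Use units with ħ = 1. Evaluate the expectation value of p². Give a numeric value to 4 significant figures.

p² ψ = −ħ² d²ψ/dx²; ⟨p²⟩ = −ħ² ∫ ψ*·ψ'' dx.
d/dx sin(nπx/L) = (nπ/L)·cos(nπx/L) and d²/dx² sin(nπx/L) = −(nπ/L)²·sin(nπx/L); on 0 ≤ x ≤ L, ∫sin²(nπx/L) dx = L/2 and ∫sin(nπx/L)·cos(nπx/L) dx = 0.
⟨p²⟩ = 5.6931.

5.693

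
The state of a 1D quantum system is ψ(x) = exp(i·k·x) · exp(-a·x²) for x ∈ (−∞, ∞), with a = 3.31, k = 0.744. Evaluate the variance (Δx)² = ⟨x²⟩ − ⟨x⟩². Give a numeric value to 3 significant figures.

Compute ⟨x⟩ and ⟨x²⟩ separately, then (Δx)² = ⟨x²⟩ − ⟨x⟩².
Gaussian moments: ∫x^(2j)·e^(−2ax²) dx = (2j−1)!!/(4a)^j · √(π/(2a)), odd powers integrate to 0; here √(π/(2a)) = 0.68888.
Normalization: ∫|ψ|² dx = 0.68888.
⟨x⟩ = 0.0000 and ⟨x²⟩ = 0.075529.
(Δx)² = 0.075529 − (0.0000)² = 0.075529.

0.0755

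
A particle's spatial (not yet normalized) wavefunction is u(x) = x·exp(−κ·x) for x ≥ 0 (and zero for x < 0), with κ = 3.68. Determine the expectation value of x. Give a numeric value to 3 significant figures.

0.408

⟨x⟩ = ∫ x·|u|² dx / ∫|u|² dx (integrals over the domain).
Every integrand reduces to terms xʲ·e^(−2κx) on [0, ∞); use ∫₀^∞ xʲ·e^(−2κx) dx = j!/(2κ)^(j+1).
State is unnormalized: ∫|u|² dx = 0.0050165, and ∫u*·x·u dx = 0.0020447, so ⟨x⟩ = 0.0020447 / 0.0050165.
⟨x⟩ = 0.40761.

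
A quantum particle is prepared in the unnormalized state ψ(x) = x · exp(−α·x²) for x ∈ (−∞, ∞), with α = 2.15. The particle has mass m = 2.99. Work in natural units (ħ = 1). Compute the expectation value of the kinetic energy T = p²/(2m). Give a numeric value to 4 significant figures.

1.079

T = −(ħ²/2m) d²/dx², so ⟨T⟩ = −(ħ²/2m) ∫ ψ*·ψ'' dx / ∫|ψ|² dx; with m = 2.99.
Expand each integrand as polynomial × e^(−2αx²) and use ∫x^(2j)·e^(−2αx²) dx = (2j−1)!!/(4α)^j · √(π/(2α)), odd powers → 0; here √(π/(2α)) = 0.85475. Differentiate with the product rule, d/dx e^(−αx²) = −2αx·e^(−αx²).
State is unnormalized: ∫|ψ|² dx = 0.099390, and ∫ψ*·(−ħ²/2m · ψ'') dx = 0.10720, so ⟨T⟩ = 0.10720 / 0.099390.
⟨T⟩ = 1.0786.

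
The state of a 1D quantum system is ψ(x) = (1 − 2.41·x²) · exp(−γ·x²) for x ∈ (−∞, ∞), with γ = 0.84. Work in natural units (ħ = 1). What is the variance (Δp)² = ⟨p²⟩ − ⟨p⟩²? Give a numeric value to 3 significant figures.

Compute ⟨p⟩ and ⟨p²⟩ separately; (Δp)² = ⟨p²⟩ − ⟨p⟩².
Expand each integrand as polynomial × e^(−2γx²) and use ∫x^(2j)·e^(−2γx²) dx = (2j−1)!!/(4γ)^j · √(π/(2γ)), odd powers → 0; here √(π/(2γ)) = 1.3675. Differentiate with the product rule, d/dx e^(−γx²) = −2γx·e^(−γx²).
Normalization: ∫|ψ|² dx = 1.5164.
⟨p⟩ = 0.0000 and ⟨p²⟩ = 4.5723.
(Δp)² = 4.5723 − (0.0000)² = 4.5723.

4.57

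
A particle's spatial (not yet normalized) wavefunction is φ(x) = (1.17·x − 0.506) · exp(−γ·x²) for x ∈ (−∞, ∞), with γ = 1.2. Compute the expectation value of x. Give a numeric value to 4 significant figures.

⟨x⟩ = ∫ x·|φ|² dx / ∫|φ|² dx (integrals over the domain).
Expand each integrand as polynomial × e^(−2γx²) and use ∫x^(2j)·e^(−2γx²) dx = (2j−1)!!/(4γ)^j · √(π/(2γ)), odd powers → 0; here √(π/(2γ)) = 1.1441.
State is unnormalized: ∫|φ|² dx = 0.61922, and ∫φ*·x·φ dx = -0.28222, so ⟨x⟩ = -0.28222 / 0.61922.
⟨x⟩ = -0.45577.

-0.4558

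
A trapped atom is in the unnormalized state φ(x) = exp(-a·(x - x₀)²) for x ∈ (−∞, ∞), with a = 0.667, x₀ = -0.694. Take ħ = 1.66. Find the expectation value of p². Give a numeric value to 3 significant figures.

1.84

p² φ = −ħ² d²φ/dx²; ⟨p²⟩ = −ħ² ∫ φ*·φ'' dx / ∫|φ|² dx.
Gaussian moments (u = x − x₀): ∫u^(2j)·e^(−2au²) du = (2j−1)!!/(4a)^j · √(π/(2a)), odd powers integrate to 0; here √(π/(2a)) = 1.5346. Derivatives: d/dx e^(−au²) = −2au·e^(−au²), d²/dx² e^(−au²) = (4a²u² − 2a)·e^(−au²).
State is unnormalized: ∫|φ|² dx = 1.5346, and ∫φ*·(−ħ² φ'') dx = 2.8206, so ⟨p²⟩ = 2.8206 / 1.5346.
⟨p²⟩ = 1.8380.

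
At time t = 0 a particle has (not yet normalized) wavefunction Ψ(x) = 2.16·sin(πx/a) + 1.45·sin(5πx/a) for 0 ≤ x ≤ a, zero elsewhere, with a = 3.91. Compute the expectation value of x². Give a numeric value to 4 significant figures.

⟨x²⟩ = ∫ x²·|Ψ|² dx / ∫|Ψ|² dx (integrals over the domain).
On 0 ≤ x ≤ a (j ≠ l): ∫sin²(jπx/a) dx = a/2, ∫sin(jπx/a)·sin(lπx/a) dx = 0; diagonal moments ∫x·sin²(jπx/a) dx = a²/4, ∫x²·sin²(jπx/a) dx = a³·(1/6 − 1/(4j²π²)); cross terms ∫x·sin(jπx/a)·sin(lπx/a) dx = 0 for j + l even and −4jla²/(π²(j² − l²)²) for j + l odd, ∫x²·sin(jπx/a)·sin(lπx/a) dx = (−1)^(j+l)·4jla³/(π²(j² − l²)²); higher powers the same way via product-to-sum and parts.
State is unnormalized: ∫|Ψ|² dx = 13.232, and ∫Ψ*·x²·Ψ dx = 61.554, so ⟨x²⟩ = 61.554 / 13.232.
⟨x²⟩ = 4.6521.

4.652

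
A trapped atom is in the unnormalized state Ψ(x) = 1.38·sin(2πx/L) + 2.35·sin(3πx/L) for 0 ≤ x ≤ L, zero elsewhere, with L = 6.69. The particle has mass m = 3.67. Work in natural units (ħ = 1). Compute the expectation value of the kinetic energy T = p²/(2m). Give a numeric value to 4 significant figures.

T = −(ħ²/2m) d²/dx², so ⟨T⟩ = −(ħ²/2m) ∫ Ψ*·Ψ'' dx / ∫|Ψ|² dx; with m = 3.67.
d²/dx² sin(jπx/L) = −(jπ/L)²·sin(jπx/L); on 0 ≤ x ≤ L, ∫sin²(jπx/L) dx = L/2 and ∫sin(jπx/L)·sin(lπx/L) dx = 0 for j ≠ l, so only diagonal terms survive in ∫|Ψ|² and ∫Ψ·Ψ″; ∫Ψ·Ψ′ dx = [Ψ²/2] between the walls = 0.
State is unnormalized: ∫|Ψ|² dx = 24.843, and ∫Ψ*·(−ħ²/2m · Ψ'') dx = 5.7604, so ⟨T⟩ = 5.7604 / 24.843.
⟨T⟩ = 0.23187.

0.2319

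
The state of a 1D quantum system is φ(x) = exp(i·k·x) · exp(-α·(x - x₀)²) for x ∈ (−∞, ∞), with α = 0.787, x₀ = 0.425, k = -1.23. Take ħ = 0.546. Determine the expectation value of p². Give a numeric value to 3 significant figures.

p² φ = −ħ² d²φ/dx²; ⟨p²⟩ = −ħ² ∫ φ*·φ'' dx / ∫|φ|² dx.
Gaussian moments (u = x − x₀): ∫u^(2j)·e^(−2αu²) du = (2j−1)!!/(4α)^j · √(π/(2α)), odd powers integrate to 0; here √(π/(2α)) = 1.4128. Derivatives: φ′ = (ik − 2αu)·φ, φ″ = ((ik − 2αu)² − 2α)·φ; the odd-in-u pieces drop out.
State is unnormalized: ∫|φ|² dx = 1.4128, and ∫φ*·(−ħ² φ'') dx = 0.96865, so ⟨p²⟩ = 0.96865 / 1.4128.
⟨p²⟩ = 0.68564.

0.686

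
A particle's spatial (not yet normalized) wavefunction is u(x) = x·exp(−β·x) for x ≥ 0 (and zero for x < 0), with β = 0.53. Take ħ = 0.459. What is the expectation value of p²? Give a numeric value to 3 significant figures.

0.0592

p² u = −ħ² d²u/dx²; ⟨p²⟩ = −ħ² ∫ u*·u'' dx / ∫|u|² dx.
Differentiate x·exp(−β·x) with the product rule; every integrand then reduces to terms xʲ·e^(−2βx) on [0, ∞), with ∫₀^∞ xʲ·e^(−2βx) dx = j!/(2β)^(j+1).
State is unnormalized: ∫|u|² dx = 1.6792, and ∫u*·(−ħ² u'') dx = 0.099378, so ⟨p²⟩ = 0.099378 / 1.6792.
⟨p²⟩ = 0.059180.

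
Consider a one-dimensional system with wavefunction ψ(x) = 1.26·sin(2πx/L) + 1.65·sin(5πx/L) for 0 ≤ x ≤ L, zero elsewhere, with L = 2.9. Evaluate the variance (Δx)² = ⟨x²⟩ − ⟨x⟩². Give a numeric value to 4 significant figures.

0.6482

Compute ⟨x⟩ and ⟨x²⟩ separately, then (Δx)² = ⟨x²⟩ − ⟨x⟩².
On 0 ≤ x ≤ L (j ≠ l): ∫sin²(jπx/L) dx = L/2, ∫sin(jπx/L)·sin(lπx/L) dx = 0; diagonal moments ∫x·sin²(jπx/L) dx = L²/4, ∫x²·sin²(jπx/L) dx = L³·(1/6 − 1/(4j²π²)); cross terms ∫x·sin(jπx/L)·sin(lπx/L) dx = 0 for j + l even and −4jlL²/(π²(j² − l²)²) for j + l odd, ∫x²·sin(jπx/L)·sin(lπx/L) dx = (−1)^(j+l)·4jlL³/(π²(j² − l²)²); higher powers the same way via product-to-sum and parts.
Normalization: ∫|ψ|² dx = 6.2496.
⟨x⟩ = 1.3986 and ⟨x²⟩ = 2.6042.
(Δx)² = 2.6042 − (1.3986)² = 0.64819.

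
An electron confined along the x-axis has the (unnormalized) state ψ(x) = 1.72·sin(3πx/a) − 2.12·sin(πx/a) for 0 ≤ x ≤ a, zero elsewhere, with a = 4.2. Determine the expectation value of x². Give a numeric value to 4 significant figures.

⟨x²⟩ = ∫ x²·|ψ|² dx / ∫|ψ|² dx (integrals over the domain).
On 0 ≤ x ≤ a (j ≠ l): ∫sin²(jπx/a) dx = a/2, ∫sin(jπx/a)·sin(lπx/a) dx = 0; diagonal moments ∫x·sin²(jπx/a) dx = a²/4, ∫x²·sin²(jπx/a) dx = a³·(1/6 − 1/(4j²π²)); cross terms ∫x·sin(jπx/a)·sin(lπx/a) dx = 0 for j + l even and −4jla²/(π²(j² − l²)²) for j + l odd, ∫x²·sin(jπx/a)·sin(lπx/a) dx = (−1)^(j+l)·4jla³/(π²(j² − l²)²); higher powers the same way via product-to-sum and parts.
State is unnormalized: ∫|ψ|² dx = 15.651, and ∫ψ*·x²·ψ dx = 72.711, so ⟨x²⟩ = 72.711 / 15.651.
⟨x²⟩ = 4.6458.

4.646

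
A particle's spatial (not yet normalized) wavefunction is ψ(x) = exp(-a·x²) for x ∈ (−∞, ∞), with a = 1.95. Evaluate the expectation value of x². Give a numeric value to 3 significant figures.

0.128

⟨x²⟩ = ∫ x²·|ψ|² dx / ∫|ψ|² dx (integrals over the domain).
Gaussian moments: ∫x^(2j)·e^(−2ax²) dx = (2j−1)!!/(4a)^j · √(π/(2a)), odd powers integrate to 0; here √(π/(2a)) = 0.89752.
State is unnormalized: ∫|ψ|² dx = 0.89752, and ∫ψ*·x²·ψ dx = 0.11507, so ⟨x²⟩ = 0.11507 / 0.89752.
⟨x²⟩ = 0.12821.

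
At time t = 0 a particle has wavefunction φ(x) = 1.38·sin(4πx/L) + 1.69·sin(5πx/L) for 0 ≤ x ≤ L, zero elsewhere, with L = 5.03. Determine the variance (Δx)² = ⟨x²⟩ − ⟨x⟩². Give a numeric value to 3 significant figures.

1.07

Compute ⟨x⟩ and ⟨x²⟩ separately, then (Δx)² = ⟨x²⟩ − ⟨x⟩².
On 0 ≤ x ≤ L (j ≠ l): ∫sin²(jπx/L) dx = L/2, ∫sin(jπx/L)·sin(lπx/L) dx = 0; diagonal moments ∫x·sin²(jπx/L) dx = L²/4, ∫x²·sin²(jπx/L) dx = L³·(1/6 − 1/(4j²π²)); cross terms ∫x·sin(jπx/L)·sin(lπx/L) dx = 0 for j + l even and −4jlL²/(π²(j² − l²)²) for j + l odd, ∫x²·sin(jπx/L)·sin(lπx/L) dx = (−1)^(j+l)·4jlL³/(π²(j² − l²)²); higher powers the same way via product-to-sum and parts.
Normalization: ∫|φ|² dx = 11.973.
⟨x⟩ = 1.5286 and ⟨x²⟩ = 3.4093.
(Δx)² = 3.4093 − (1.5286)² = 1.0726.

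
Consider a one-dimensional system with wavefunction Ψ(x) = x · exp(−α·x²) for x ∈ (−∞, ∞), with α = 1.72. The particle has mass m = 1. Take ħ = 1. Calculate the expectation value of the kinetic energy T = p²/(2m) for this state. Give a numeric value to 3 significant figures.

T = −(ħ²/2m) d²/dx², so ⟨T⟩ = −(ħ²/2m) ∫ Ψ*·Ψ'' dx / ∫|Ψ|² dx; with m = 1.
Expand each integrand as polynomial × e^(−2αx²) and use ∫x^(2j)·e^(−2αx²) dx = (2j−1)!!/(4α)^j · √(π/(2α)), odd powers → 0; here √(π/(2α)) = 0.95564. Differentiate with the product rule, d/dx e^(−αx²) = −2αx·e^(−αx²).
State is unnormalized: ∫|Ψ|² dx = 0.13890, and ∫Ψ*·(−ħ²/2m · Ψ'') dx = 0.35837, so ⟨T⟩ = 0.35837 / 0.13890.
⟨T⟩ = 2.5800.

2.58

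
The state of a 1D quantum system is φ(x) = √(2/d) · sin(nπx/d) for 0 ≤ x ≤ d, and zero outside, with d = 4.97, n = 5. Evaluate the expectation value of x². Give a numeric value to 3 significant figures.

8.18

⟨x²⟩ = ∫ x²·|φ|² dx (integrals over the domain).
With sin²θ = (1 − cos2θ)/2 on 0 ≤ x ≤ d: ∫sin²(nπx/d) dx = d/2, ∫x·sin²(nπx/d) dx = d²/4, ∫x²·sin²(nπx/d) dx = d³·(1/6 − 1/(4n²π²)); higher powers xᵏ the same way, integrating xᵏ·cos(2nπx/d) by parts.
⟨x²⟩ = 8.1836.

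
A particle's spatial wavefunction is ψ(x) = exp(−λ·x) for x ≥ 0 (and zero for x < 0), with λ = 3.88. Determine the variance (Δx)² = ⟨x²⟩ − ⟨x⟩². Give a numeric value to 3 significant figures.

0.0166

Compute ⟨x⟩ and ⟨x²⟩ separately, then (Δx)² = ⟨x²⟩ − ⟨x⟩².
Every integrand reduces to terms xʲ·e^(−2λx) on [0, ∞); use ∫₀^∞ xʲ·e^(−2λx) dx = j!/(2λ)^(j+1).
Normalization: ∫|ψ|² dx = 0.12887.
⟨x⟩ = 0.12887 and ⟨x²⟩ = 0.033213.
(Δx)² = 0.033213 − (0.12887)² = 0.016606.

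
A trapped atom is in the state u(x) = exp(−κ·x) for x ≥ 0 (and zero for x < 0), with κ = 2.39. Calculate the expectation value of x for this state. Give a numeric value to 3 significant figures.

0.209

⟨x⟩ = ∫ x·|u|² dx / ∫|u|² dx (integrals over the domain).
Every integrand reduces to terms xʲ·e^(−2κx) on [0, ∞); use ∫₀^∞ xʲ·e^(−2κx) dx = j!/(2κ)^(j+1).
State is unnormalized: ∫|u|² dx = 0.20921, and ∫u*·x·u dx = 0.043767, so ⟨x⟩ = 0.043767 / 0.20921.
⟨x⟩ = 0.20921.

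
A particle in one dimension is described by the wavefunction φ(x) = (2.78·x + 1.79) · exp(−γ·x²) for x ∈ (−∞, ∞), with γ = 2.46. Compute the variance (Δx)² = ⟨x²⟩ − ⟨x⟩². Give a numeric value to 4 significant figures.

Compute ⟨x⟩ and ⟨x²⟩ separately, then (Δx)² = ⟨x²⟩ − ⟨x⟩².
Expand each integrand as polynomial × e^(−2γx²) and use ∫x^(2j)·e^(−2γx²) dx = (2j−1)!!/(4γ)^j · √(π/(2γ)), odd powers → 0; here √(π/(2γ)) = 0.79908.
Normalization: ∫|φ|² dx = 3.1880.
⟨x⟩ = 0.25352 and ⟨x²⟩ = 0.14164.
(Δx)² = 0.14164 − (0.25352)² = 0.077367.

0.07737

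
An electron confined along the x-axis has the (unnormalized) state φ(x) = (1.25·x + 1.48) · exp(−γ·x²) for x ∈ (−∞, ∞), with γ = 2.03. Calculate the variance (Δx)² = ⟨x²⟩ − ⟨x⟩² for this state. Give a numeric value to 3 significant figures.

0.106

Compute ⟨x⟩ and ⟨x²⟩ separately, then (Δx)² = ⟨x²⟩ − ⟨x⟩².
Expand each integrand as polynomial × e^(−2γx²) and use ∫x^(2j)·e^(−2γx²) dx = (2j−1)!!/(4γ)^j · √(π/(2γ)), odd powers → 0; here √(π/(2γ)) = 0.87965.
Normalization: ∫|φ|² dx = 2.0961.
⟨x⟩ = 0.19123 and ⟨x²⟩ = 0.14304.
(Δx)² = 0.14304 − (0.19123)² = 0.10647.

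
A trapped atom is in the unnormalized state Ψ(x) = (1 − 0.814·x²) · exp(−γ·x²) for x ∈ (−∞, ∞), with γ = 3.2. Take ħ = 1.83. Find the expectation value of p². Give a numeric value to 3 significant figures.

p² Ψ = −ħ² d²Ψ/dx²; ⟨p²⟩ = −ħ² ∫ Ψ*·Ψ'' dx / ∫|Ψ|² dx.
Expand each integrand as polynomial × e^(−2γx²) and use ∫x^(2j)·e^(−2γx²) dx = (2j−1)!!/(4γ)^j · √(π/(2γ)), odd powers → 0; here √(π/(2γ)) = 0.70062. Differentiate with the product rule, d/dx e^(−γx²) = −2γx·e^(−γx²).
State is unnormalized: ∫|Ψ|² dx = 0.62001, and ∫Ψ*·(−ħ² Ψ'') dx = 8.6757, so ⟨p²⟩ = 8.6757 / 0.62001.
⟨p²⟩ = 13.993.

14.0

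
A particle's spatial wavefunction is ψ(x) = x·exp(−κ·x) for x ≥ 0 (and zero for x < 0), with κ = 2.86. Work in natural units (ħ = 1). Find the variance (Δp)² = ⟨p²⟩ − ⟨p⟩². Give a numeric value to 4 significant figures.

Compute ⟨p⟩ and ⟨p²⟩ separately; (Δp)² = ⟨p²⟩ − ⟨p⟩².
Differentiate x·exp(−κ·x) with the product rule; every integrand then reduces to terms xʲ·e^(−2κx) on [0, ∞), with ∫₀^∞ xʲ·e^(−2κx) dx = j!/(2κ)^(j+1).
Normalization: ∫|ψ|² dx = 0.010687.
⟨p⟩ = 0.0000 and ⟨p²⟩ = 8.1796.
(Δp)² = 8.1796 − (0.0000)² = 8.1796.

8.180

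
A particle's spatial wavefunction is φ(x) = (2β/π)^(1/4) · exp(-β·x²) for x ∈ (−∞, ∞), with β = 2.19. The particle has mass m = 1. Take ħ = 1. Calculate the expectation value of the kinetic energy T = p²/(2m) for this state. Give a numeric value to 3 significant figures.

T = −(ħ²/2m) d²/dx², so ⟨T⟩ = −(ħ²/2m) ∫ φ*·φ'' dx; with m = 1.
Gaussian moments: ∫x^(2j)·e^(−2βx²) dx = (2j−1)!!/(4β)^j · √(π/(2β)), odd powers integrate to 0; here √(π/(2β)) = 0.84691. Derivatives: d/dx e^(−βx²) = −2βx·e^(−βx²), d²/dx² e^(−βx²) = (4β²x² − 2β)·e^(−βx²).
⟨T⟩ = 1.0950.

1.10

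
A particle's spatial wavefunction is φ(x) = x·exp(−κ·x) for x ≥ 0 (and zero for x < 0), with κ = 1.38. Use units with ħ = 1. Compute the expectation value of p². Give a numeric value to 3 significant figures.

p² φ = −ħ² d²φ/dx²; ⟨p²⟩ = −ħ² ∫ φ*·φ'' dx / ∫|φ|² dx.
Differentiate x·exp(−κ·x) with the product rule; every integrand then reduces to terms xʲ·e^(−2κx) on [0, ∞), with ∫₀^∞ xʲ·e^(−2κx) dx = j!/(2κ)^(j+1).
State is unnormalized: ∫|φ|² dx = 0.095127, and ∫φ*·(−ħ² φ'') dx = 0.18116, so ⟨p²⟩ = 0.18116 / 0.095127.
⟨p²⟩ = 1.9044.

1.90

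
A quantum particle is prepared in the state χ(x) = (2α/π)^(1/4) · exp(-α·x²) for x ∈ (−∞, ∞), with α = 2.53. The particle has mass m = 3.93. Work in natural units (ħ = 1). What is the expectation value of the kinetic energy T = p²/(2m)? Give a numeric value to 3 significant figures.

T = −(ħ²/2m) d²/dx², so ⟨T⟩ = −(ħ²/2m) ∫ χ*·χ'' dx; with m = 3.93.
Gaussian moments: ∫x^(2j)·e^(−2αx²) dx = (2j−1)!!/(4α)^j · √(π/(2α)), odd powers integrate to 0; here √(π/(2α)) = 0.78795. Derivatives: d/dx e^(−αx²) = −2αx·e^(−αx²), d²/dx² e^(−αx²) = (4α²x² − 2α)·e^(−αx²).
⟨T⟩ = 0.32188.

0.322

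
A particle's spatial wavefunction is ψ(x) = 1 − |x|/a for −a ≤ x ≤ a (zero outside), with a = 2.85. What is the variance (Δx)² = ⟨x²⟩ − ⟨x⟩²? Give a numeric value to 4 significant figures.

Compute ⟨x⟩ and ⟨x²⟩ separately, then (Δx)² = ⟨x²⟩ − ⟨x⟩².
ψ is even, so ∫ over [−a, a] = 2∫₀ᵃ with ψ = 1 − x/a there: ∫₀ᵃ (1 − x/a)² dx = a/3, ∫₀ᵃ x²(1 − x/a)² dx = a³/30, ∫₀ᵃ x⁴(1 − x/a)² dx = a⁵/105.
Normalization: ∫|ψ|² dx = 1.9000.
⟨x⟩ = 0.0000 and ⟨x²⟩ = 0.81225.
(Δx)² = 0.81225 − (0.0000)² = 0.81225.

0.8123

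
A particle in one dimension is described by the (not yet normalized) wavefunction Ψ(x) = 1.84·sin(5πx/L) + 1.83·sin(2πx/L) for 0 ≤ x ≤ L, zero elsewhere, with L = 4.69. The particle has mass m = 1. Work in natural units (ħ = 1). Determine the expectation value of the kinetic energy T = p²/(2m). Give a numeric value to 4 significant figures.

T = −(ħ²/2m) d²/dx², so ⟨T⟩ = −(ħ²/2m) ∫ Ψ*·Ψ'' dx / ∫|Ψ|² dx; with m = 1.
d²/dx² sin(jπx/L) = −(jπ/L)²·sin(jπx/L); on 0 ≤ x ≤ L, ∫sin²(jπx/L) dx = L/2 and ∫sin(jπx/L)·sin(lπx/L) dx = 0 for j ≠ l, so only diagonal terms survive in ∫|Ψ|² and ∫Ψ·Ψ″; ∫Ψ·Ψ′ dx = [Ψ²/2] between the walls = 0.
State is unnormalized: ∫|Ψ|² dx = 15.792, and ∫Ψ*·(−ħ²/2m · Ψ'') dx = 51.576, so ⟨T⟩ = 51.576 / 15.792.
⟨T⟩ = 3.2659.

3.266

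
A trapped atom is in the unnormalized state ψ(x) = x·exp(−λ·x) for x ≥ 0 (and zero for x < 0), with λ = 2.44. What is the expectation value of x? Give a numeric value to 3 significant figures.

⟨x⟩ = ∫ x·|ψ|² dx / ∫|ψ|² dx (integrals over the domain).
Every integrand reduces to terms xʲ·e^(−2λx) on [0, ∞); use ∫₀^∞ xʲ·e^(−2λx) dx = j!/(2λ)^(j+1).
State is unnormalized: ∫|ψ|² dx = 0.017210, and ∫ψ*·x·ψ dx = 0.010580, so ⟨x⟩ = 0.010580 / 0.017210.
⟨x⟩ = 0.61475.

0.615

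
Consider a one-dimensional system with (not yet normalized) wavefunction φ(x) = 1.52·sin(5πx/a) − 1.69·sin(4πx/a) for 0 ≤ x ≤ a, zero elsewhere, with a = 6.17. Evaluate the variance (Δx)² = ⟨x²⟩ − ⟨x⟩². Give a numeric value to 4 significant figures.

Compute ⟨x⟩ and ⟨x²⟩ separately, then (Δx)² = ⟨x²⟩ − ⟨x⟩².
On 0 ≤ x ≤ a (j ≠ l): ∫sin²(jπx/a) dx = a/2, ∫sin(jπx/a)·sin(lπx/a) dx = 0; diagonal moments ∫x·sin²(jπx/a) dx = a²/4, ∫x²·sin²(jπx/a) dx = a³·(1/6 − 1/(4j²π²)); cross terms ∫x·sin(jπx/a)·sin(lπx/a) dx = 0 for j + l even and −4jla²/(π²(j² − l²)²) for j + l odd, ∫x²·sin(jπx/a)·sin(lπx/a) dx = (−1)^(j+l)·4jla³/(π²(j² − l²)²); higher powers the same way via product-to-sum and parts.
Normalization: ∫|φ|² dx = 15.939.
⟨x⟩ = 4.3130 and ⟨x²⟩ = 20.165.
(Δx)² = 20.165 − (4.3130)² = 1.5634.

1.563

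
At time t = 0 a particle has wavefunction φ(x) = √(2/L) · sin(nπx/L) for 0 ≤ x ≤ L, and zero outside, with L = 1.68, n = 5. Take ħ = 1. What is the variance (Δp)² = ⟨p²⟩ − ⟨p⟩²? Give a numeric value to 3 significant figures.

87.4

Compute ⟨p⟩ and ⟨p²⟩ separately; (Δp)² = ⟨p²⟩ − ⟨p⟩².
d/dx sin(nπx/L) = (nπ/L)·cos(nπx/L) and d²/dx² sin(nπx/L) = −(nπ/L)²·sin(nπx/L); on 0 ≤ x ≤ L, ∫sin²(nπx/L) dx = L/2 and ∫sin(nπx/L)·cos(nπx/L) dx = 0.
⟨p⟩ = 0.0000 and ⟨p²⟩ = 87.422.
(Δp)² = 87.422 − (0.0000)² = 87.422.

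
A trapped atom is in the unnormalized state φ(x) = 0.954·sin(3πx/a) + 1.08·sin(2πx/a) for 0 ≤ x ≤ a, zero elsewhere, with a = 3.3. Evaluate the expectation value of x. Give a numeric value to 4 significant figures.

1.013

⟨x⟩ = ∫ x·|φ|² dx / ∫|φ|² dx (integrals over the domain).
On 0 ≤ x ≤ a (j ≠ l): ∫sin²(jπx/a) dx = a/2, ∫sin(jπx/a)·sin(lπx/a) dx = 0; diagonal moments ∫x·sin²(jπx/a) dx = a²/4, ∫x²·sin²(jπx/a) dx = a³·(1/6 − 1/(4j²π²)); cross terms ∫x·sin(jπx/a)·sin(lπx/a) dx = 0 for j + l even and −4jla²/(π²(j² − l²)²) for j + l odd, ∫x²·sin(jπx/a)·sin(lπx/a) dx = (−1)^(j+l)·4jla³/(π²(j² − l²)²); higher powers the same way via product-to-sum and parts.
State is unnormalized: ∫|φ|² dx = 3.4263, and ∫φ*·x·φ dx = 3.4706, so ⟨x⟩ = 3.4706 / 3.4263.
⟨x⟩ = 1.0129.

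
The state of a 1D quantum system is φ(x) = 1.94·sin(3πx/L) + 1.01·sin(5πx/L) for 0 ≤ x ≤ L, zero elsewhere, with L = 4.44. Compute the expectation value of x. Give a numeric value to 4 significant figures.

⟨x⟩ = ∫ x·|φ|² dx / ∫|φ|² dx (integrals over the domain).
On 0 ≤ x ≤ L (j ≠ l): ∫sin²(jπx/L) dx = L/2, ∫sin(jπx/L)·sin(lπx/L) dx = 0; diagonal moments ∫x·sin²(jπx/L) dx = L²/4, ∫x²·sin²(jπx/L) dx = L³·(1/6 − 1/(4j²π²)); cross terms ∫x·sin(jπx/L)·sin(lπx/L) dx = 0 for j + l even and −4jlL²/(π²(j² − l²)²) for j + l odd, ∫x²·sin(jπx/L)·sin(lπx/L) dx = (−1)^(j+l)·4jlL³/(π²(j² − l²)²); higher powers the same way via product-to-sum and parts.
State is unnormalized: ∫|φ|² dx = 10.620, and ∫φ*·x·φ dx = 23.576, so ⟨x⟩ = 23.576 / 10.620.
⟨x⟩ = 2.2200.

2.220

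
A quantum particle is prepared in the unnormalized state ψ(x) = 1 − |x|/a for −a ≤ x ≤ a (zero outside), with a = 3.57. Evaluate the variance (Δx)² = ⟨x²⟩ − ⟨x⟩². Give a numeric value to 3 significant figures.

Compute ⟨x⟩ and ⟨x²⟩ separately, then (Δx)² = ⟨x²⟩ − ⟨x⟩².
ψ is even, so ∫ over [−a, a] = 2∫₀ᵃ with ψ = 1 − x/a there: ∫₀ᵃ (1 − x/a)² dx = a/3, ∫₀ᵃ x²(1 − x/a)² dx = a³/30, ∫₀ᵃ x⁴(1 − x/a)² dx = a⁵/105.
Normalization: ∫|ψ|² dx = 2.3800.
⟨x⟩ = 0.0000 and ⟨x²⟩ = 1.2745.
(Δx)² = 1.2745 − (0.0000)² = 1.2745.

1.27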